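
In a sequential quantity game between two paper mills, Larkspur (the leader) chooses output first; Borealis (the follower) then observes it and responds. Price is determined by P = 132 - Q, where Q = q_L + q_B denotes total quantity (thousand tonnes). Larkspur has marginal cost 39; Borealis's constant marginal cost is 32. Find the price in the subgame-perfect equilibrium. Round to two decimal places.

The follower Borealis best-responds to any q_L: π_B = (132 - Q)q_B - 32q_B.
Setting the follower's marginal profit to zero, 100 - q_L - 2q_B = 0, i.e. q_B = (100 - q_L)/2.
The leader anticipates this reaction. Substituting into P = 132 - Q gives P = 82 - (1/2)q_L, so π_L = (82 - (1/2)q_L)q_L - 39q_L.
Leader FOC: 43 - q_L = 0, so q_L = 43.
Then q_B = (100 - 43)/2 = 57/2.
Total output Q = 143/2, so price P = 132 - 143/2 = 121/2.

60.50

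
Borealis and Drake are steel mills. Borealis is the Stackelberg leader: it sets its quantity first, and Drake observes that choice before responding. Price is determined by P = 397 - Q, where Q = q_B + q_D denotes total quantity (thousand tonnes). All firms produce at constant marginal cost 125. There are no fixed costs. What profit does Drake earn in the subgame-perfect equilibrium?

4624

The follower Drake best-responds to any q_B: π_D = (397 - Q)q_D - 125q_D.
Follower FOC: 272 - q_B - 2q_D = 0, so q_D(q_B) = (272 - q_B)/2.
Borealis substitutes q_D(q_B) into its own profit: π_B = q_B(397 - q_B - (272 - q_B)/2) - 125q_B = (261 - (1/2)q_B)q_B - 125q_B.
Leader FOC: 136 - q_B = 0, so q_B = 136.
Then q_D = (272 - 136)/2 = 68.
Price P = 397 - 204 = 193.
Drake's profit: (193 - 125)·68 = 4624.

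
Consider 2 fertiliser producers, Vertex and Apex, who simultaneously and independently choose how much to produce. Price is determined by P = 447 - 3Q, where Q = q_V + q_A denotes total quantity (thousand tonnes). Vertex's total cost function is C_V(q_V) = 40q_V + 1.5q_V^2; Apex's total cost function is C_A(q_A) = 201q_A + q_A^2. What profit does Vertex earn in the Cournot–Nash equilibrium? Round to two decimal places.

Vertex's profit: π_V = (447 - 3Q)q_V - (40q_V + (3/2)q_V²). Setting ∂π_V/∂q_V = 0: 407 - 9q_V - 3(q_A) = 0.
Apex's first-order condition: 246 - 8q_A - 3(q_V) = 0.
Rearranging gives the reaction functions q_V = (407 - 3q_A)/9 and q_A = (246 - 3q_V)/8.
Solving the pair: q_V = 39.9683, q_A = 331/21.
Price P = 447 - 3·55.7302 = 279.8095.
Vertex's profit: 279.8095·39.9683 - 40·39.9683 - (3/2)·39.9683² = 7188.5760.

7188.58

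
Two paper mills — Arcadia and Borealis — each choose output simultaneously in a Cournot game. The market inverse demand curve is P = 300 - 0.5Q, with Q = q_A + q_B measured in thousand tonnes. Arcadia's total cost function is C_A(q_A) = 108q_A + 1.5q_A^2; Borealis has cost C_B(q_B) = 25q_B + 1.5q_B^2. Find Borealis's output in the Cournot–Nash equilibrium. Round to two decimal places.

Arcadia's profit: π_A = (300 - 0.5Q)q_A - (108q_A + (3/2)q_A²). Setting ∂π_A/∂q_A = 0: 192 - 4q_A - (1/2)(q_B) = 0.
Borealis's profit: π_B = (300 - 0.5Q)q_B - (25q_B + (3/2)q_B²). Setting ∂π_B/∂q_B = 0: 275 - 4q_B - (1/2)(q_A) = 0.
So q_A = (192 - (1/2)q_B)/4 and q_B = (275 - (1/2)q_A)/4.
Solving the pair: q_A = 40.0317, q_B = 63.7460.

63.75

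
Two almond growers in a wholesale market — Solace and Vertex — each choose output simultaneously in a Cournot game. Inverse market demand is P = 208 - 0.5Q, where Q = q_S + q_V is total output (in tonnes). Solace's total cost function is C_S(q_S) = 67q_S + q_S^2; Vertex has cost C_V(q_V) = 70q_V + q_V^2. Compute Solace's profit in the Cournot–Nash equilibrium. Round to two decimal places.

Solace's profit: π_S = (208 - 0.5Q)q_S - (67q_S + q_S²). Setting ∂π_S/∂q_S = 0: 141 - 3q_S - (1/2)(q_V) = 0.
Vertex's first-order condition: 138 - 3q_V - (1/2)(q_S) = 0.
Best responses: q_S = (141 - (1/2)q_V)/3, q_V = (138 - (1/2)q_S)/3.
Solving the pair: q_S = 1416/35, q_V = 1374/35.
Price P = 208 - (1/2)·(558/7) = 1177/7.
Solace's profit: (1177/7)·(1416/35) - 67·(1416/35) - (1416/35)² = 2455.1706.

2455.17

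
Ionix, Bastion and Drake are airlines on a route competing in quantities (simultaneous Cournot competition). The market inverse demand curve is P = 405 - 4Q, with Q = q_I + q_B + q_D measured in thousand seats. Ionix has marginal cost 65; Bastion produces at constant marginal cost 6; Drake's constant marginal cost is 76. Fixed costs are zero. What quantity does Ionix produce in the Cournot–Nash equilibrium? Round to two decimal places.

Ionix's profit: π_I = (405 - 4Q)q_I - (65q_I). Setting ∂π_I/∂q_I = 0: 340 - 8q_I - 4(q_B + q_D) = 0.
Bastion's first-order condition: 399 - 8q_B - 4(q_I + q_D) = 0.
Drake's profit: π_D = (405 - 4Q)q_D - (76q_D). Setting ∂π_D/∂q_D = 0: 329 - 8q_D - 4(q_I + q_B) = 0.
Adding the 3 conditions: 1068 − 8Q − 8Q = 0, i.e. Q = 267/4.
Back-substituting: q_I = (340 − 267)/4 = 73/4, q_B = (399 − 267)/4 = 33, q_D = (329 − 267)/4 = 31/2.

18.25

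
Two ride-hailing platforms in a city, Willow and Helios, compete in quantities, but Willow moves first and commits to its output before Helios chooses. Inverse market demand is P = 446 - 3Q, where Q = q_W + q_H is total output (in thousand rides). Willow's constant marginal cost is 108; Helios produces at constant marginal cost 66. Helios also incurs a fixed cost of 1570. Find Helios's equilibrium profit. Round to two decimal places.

Solve by backward induction. Given q_W, the follower Helios maximises π_H = (446 - 3q_W - 3q_H)q_H - 66q_H.
Setting the follower's marginal profit to zero, 380 - 3q_W - 6q_H = 0, i.e. q_H = (380 - 3q_W)/6.
The leader anticipates this reaction. Substituting into P = 446 - 3Q gives P = 256 - (3/2)q_W, so π_W = (256 - (3/2)q_W)q_W - 108q_W.
Leader FOC: 148 - 3q_W = 0, so q_W = 148/3.
Then q_H = (380 - 3·(148/3))/6 = 116/3.
Price P = 446 - 3·88 = 182.
Helios's profit: (182 - 66)·(116/3) - 1570 = 2915.3333.

2915.33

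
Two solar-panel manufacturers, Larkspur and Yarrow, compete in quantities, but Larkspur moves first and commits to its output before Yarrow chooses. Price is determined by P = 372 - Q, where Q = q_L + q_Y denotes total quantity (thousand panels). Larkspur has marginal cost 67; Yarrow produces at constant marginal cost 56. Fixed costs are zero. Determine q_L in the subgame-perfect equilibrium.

The follower Yarrow best-responds to any q_L: π_Y = (372 - Q)q_Y - 56q_Y.
∂π_Y/∂q_Y = 316 - q_L - 2q_Y = 0 gives the reaction function q_Y = (316 - q_L)/2.
The leader anticipates this reaction. Substituting into P = 372 - Q gives P = 214 - (1/2)q_L, so π_L = (214 - (1/2)q_L)q_L - 67q_L.
The leader's first-order condition 147 - q_L = 0 yields q_L = 147.
Then q_Y = (316 - 147)/2 = 169/2.

147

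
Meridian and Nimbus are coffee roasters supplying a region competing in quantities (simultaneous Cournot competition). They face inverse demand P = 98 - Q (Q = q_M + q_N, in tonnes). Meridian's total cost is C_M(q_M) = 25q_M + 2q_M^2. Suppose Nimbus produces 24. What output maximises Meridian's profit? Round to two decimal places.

8.17

With the rival's output fixed at 24, Meridian's profit is π_M = (98 - 24 - q_M)q_M - (25q_M + 2q_M²) = (74 - q_M)q_M - (25q_M + 2q_M²).
∂π_M/∂q_M = 49 - 6q_M = 0, so q_M = 49/6.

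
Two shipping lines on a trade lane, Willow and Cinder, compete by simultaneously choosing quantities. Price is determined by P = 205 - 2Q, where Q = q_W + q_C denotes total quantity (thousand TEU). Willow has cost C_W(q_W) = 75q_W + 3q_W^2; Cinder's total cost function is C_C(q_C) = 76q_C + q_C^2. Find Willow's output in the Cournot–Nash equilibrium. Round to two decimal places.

Willow's profit: π_W = (205 - 2Q)q_W - (75q_W + 3q_W²). Setting ∂π_W/∂q_W = 0: 130 - 10q_W - 2(q_C) = 0.
Cinder's first-order condition: 129 - 6q_C - 2(q_W) = 0.
Best responses: q_W = (130 - 2q_C)/10, q_C = (129 - 2q_W)/6.
Substituting one into the other gives q_W = 261/28 and q_C = 515/28.

9.32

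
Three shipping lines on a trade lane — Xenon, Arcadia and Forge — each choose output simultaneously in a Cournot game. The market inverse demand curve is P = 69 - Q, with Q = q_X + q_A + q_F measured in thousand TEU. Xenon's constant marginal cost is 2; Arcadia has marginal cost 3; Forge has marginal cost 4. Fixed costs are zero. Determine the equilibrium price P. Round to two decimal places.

Xenon's profit: π_X = (69 - Q)q_X - (2q_X). Setting ∂π_X/∂q_X = 0: 67 - 2q_X - (q_A + q_F) = 0.
Arcadia's first-order condition: 66 - 2q_A - (q_X + q_F) = 0.
Forge's first-order condition: 65 - 2q_F - (q_X + q_A) = 0.
Adding the 3 conditions: 198 − 2Q − 2Q = 0, i.e. Q = 99/2.
Back-substituting: q_X = (67 − 99/2) = 35/2, q_A = (66 − 99/2) = 33/2, q_F = (65 − 99/2) = 31/2.
Total output Q = 99/2, so price P = 69 - 99/2 = 39/2.

19.50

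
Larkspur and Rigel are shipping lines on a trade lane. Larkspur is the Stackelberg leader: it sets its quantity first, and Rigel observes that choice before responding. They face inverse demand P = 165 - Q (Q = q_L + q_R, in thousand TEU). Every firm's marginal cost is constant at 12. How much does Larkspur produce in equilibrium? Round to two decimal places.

The follower Rigel best-responds to any q_L: π_R = (165 - Q)q_R - 12q_R.
Setting the follower's marginal profit to zero, 153 - q_L - 2q_R = 0, i.e. q_R = (153 - q_L)/2.
The leader anticipates this reaction. Substituting into P = 165 - Q gives P = 177/2 - (1/2)q_L, so π_L = (177/2 - (1/2)q_L)q_L - 12q_L.
Maximising: ∂π_L/∂q_L = 153/2 - q_L = 0, giving q_L = 153/2.
Then q_R = (153 - 153/2)/2 = 153/4.

76.50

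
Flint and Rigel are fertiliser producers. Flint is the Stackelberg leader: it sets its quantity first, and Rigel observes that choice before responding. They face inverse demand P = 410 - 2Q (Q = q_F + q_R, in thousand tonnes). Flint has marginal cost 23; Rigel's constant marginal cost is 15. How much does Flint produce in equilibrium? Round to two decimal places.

94.75

The follower Rigel best-responds to any q_F: π_R = (410 - 2Q)q_R - 15q_R.
∂π_R/∂q_R = 395 - 2q_F - 4q_R = 0 gives the reaction function q_R = (395 - 2q_F)/4.
The leader anticipates this reaction. Substituting into P = 410 - 2Q gives P = 425/2 - q_F, so π_F = (425/2 - q_F)q_F - 23q_F.
Maximising: ∂π_F/∂q_F = 379/2 - 2q_F = 0, giving q_F = 379/4.
Then q_R = (395 - 2·(379/4))/4 = 411/8.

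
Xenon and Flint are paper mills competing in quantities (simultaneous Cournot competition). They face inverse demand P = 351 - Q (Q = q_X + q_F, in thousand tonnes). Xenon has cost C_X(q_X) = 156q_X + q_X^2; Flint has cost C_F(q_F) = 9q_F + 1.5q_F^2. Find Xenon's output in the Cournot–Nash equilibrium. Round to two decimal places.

33.32

Xenon's profit: π_X = (351 - Q)q_X - (156q_X + q_X²). Setting ∂π_X/∂q_X = 0: 195 - 4q_X - (q_F) = 0.
Flint's profit: π_F = (351 - Q)q_F - (9q_F + (3/2)q_F²). Setting ∂π_F/∂q_F = 0: 342 - 5q_F - (q_X) = 0.
So q_X = (195 - q_F)/4 and q_F = (342 - q_X)/5.
Substituting one into the other gives q_X = 633/19 and q_F = 1173/19.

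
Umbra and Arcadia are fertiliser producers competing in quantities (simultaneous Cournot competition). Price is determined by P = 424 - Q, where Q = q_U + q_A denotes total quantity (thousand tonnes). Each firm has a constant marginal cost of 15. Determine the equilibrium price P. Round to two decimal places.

151.33

A representative firm's profit is π_i = q_i(424 - Q) - 15q_i.
Setting ∂π_i/∂q_i = 0 with rivals' quantities fixed: 409 - 2q_i - q_j = 0.
By symmetry each firm produces the same amount; substituting q_j = q_i yields q_i = 409/3.
Total output Q = 818/3, so price P = 424 - 818/3 = 454/3.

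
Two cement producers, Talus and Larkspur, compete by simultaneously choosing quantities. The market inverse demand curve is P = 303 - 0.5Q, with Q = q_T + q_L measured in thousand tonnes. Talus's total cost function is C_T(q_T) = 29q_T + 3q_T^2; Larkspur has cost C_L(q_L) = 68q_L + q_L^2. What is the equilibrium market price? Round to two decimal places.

Talus's profit: π_T = (303 - 0.5Q)q_T - (29q_T + 3q_T²). Setting ∂π_T/∂q_T = 0: 274 - 7q_T - (1/2)(q_L) = 0.
Larkspur's profit: π_L = (303 - 0.5Q)q_L - (68q_L + q_L²). Setting ∂π_L/∂q_L = 0: 235 - 3q_L - (1/2)(q_T) = 0.
So q_T = (274 - (1/2)q_L)/7 and q_L = (235 - (1/2)q_T)/3.
Solving the pair: q_T = 33.9518, q_L = 72.6747.
Total output Q = 106.6265, so price P = 303 - (1/2)·106.6265 = 249.6867.

249.69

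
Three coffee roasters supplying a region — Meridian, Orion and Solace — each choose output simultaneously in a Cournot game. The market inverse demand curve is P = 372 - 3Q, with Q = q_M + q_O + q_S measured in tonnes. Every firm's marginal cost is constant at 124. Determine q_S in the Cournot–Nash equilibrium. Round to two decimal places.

Each firm earns π_i = (372 - 3Q)q_i - 124q_i.
First-order condition (treating rivals' output as given): 248 - 6q_i - 3·Σ_{j≠i} q_j = 0.
By symmetry each firm produces the same amount; substituting Σ_{j≠i} q_j = 2q_i yields q_i = 248/12 = 62/3.

20.67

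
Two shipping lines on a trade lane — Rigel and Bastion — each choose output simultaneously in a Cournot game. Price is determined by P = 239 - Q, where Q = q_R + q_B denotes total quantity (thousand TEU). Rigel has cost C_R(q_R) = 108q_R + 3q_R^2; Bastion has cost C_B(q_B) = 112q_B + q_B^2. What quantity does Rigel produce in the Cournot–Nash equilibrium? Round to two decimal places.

Rigel's profit: π_R = (239 - Q)q_R - (108q_R + 3q_R²). Setting ∂π_R/∂q_R = 0: 131 - 8q_R - (q_B) = 0.
Bastion's first-order condition: 127 - 4q_B - (q_R) = 0.
Best responses: q_R = (131 - q_B)/8, q_B = (127 - q_R)/4.
Solving the pair: q_R = 397/31, q_B = 885/31.

12.81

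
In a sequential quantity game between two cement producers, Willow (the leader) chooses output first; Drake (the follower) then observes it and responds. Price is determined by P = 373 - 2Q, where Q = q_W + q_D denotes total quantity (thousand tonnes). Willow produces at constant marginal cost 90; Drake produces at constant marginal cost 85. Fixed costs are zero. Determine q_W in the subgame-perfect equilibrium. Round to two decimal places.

69.50

The follower Drake best-responds to any q_W: π_D = (373 - 2Q)q_D - 85q_D.
Setting the follower's marginal profit to zero, 288 - 2q_W - 4q_D = 0, i.e. q_D = (288 - 2q_W)/4.
Willow substitutes q_D(q_W) into its own profit: π_W = q_W(373 - 2q_W - (288 - 2q_W)/2) - 90q_W = (229 - q_W)q_W - 90q_W.
The leader's first-order condition 139 - 2q_W = 0 yields q_W = 139/2.
Then q_D = (288 - 2·(139/2))/4 = 149/4.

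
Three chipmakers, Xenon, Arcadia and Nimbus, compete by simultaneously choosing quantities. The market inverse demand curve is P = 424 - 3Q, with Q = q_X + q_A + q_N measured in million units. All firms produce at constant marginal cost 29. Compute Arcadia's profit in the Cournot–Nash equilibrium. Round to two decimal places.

Each firm earns π_i = (424 - 3Q)q_i - 29q_i.
Setting ∂π_i/∂q_i = 0 with rivals' quantities fixed: 395 - 6q_i - 3·Σ_{j≠i} q_j = 0.
With identical firms every q_j equals q_i, so Σ_{j≠i} q_j = 2q_i and 395 = 12q_i, giving q_i = 395/12.
Price P = 424 - 3·(395/4) = 511/4.
Arcadia's profit: (511/4 - 29)·(395/12) = 3250.5208.

3250.52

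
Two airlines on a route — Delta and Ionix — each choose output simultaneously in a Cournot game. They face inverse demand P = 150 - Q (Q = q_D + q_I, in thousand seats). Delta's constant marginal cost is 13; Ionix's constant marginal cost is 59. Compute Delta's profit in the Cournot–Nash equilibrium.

3721

Delta's profit: π_D = (150 - Q)q_D - (13q_D). Setting ∂π_D/∂q_D = 0: 137 - 2q_D - (q_I) = 0.
Ionix's first-order condition: 91 - 2q_I - (q_D) = 0.
So q_D = (137 - q_I)/2 and q_I = (91 - q_D)/2.
Solving the pair: q_D = 61, q_I = 15.
Price P = 150 - 76 = 74.
Delta's profit: (74 - 13)·61 = 3721.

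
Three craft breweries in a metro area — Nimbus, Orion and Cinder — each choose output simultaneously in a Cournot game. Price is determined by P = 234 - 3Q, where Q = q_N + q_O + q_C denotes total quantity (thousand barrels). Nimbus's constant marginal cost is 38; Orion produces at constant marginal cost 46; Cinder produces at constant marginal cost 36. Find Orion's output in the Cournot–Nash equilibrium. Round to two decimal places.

Nimbus's profit: π_N = (234 - 3Q)q_N - (38q_N). Setting ∂π_N/∂q_N = 0: 196 - 6q_N - 3(q_O + q_C) = 0.
Orion's first-order condition: 188 - 6q_O - 3(q_N + q_C) = 0.
Cinder's first-order condition: 198 - 6q_C - 3(q_N + q_O) = 0.
Adding the 3 first-order conditions: 582 − 12Q = 0, so Q = 97/2.
Back-substituting: q_N = (196 − 291/2)/3 = 101/6, q_O = (188 − 291/2)/3 = 85/6, q_C = (198 − 291/2)/3 = 35/2.

14.17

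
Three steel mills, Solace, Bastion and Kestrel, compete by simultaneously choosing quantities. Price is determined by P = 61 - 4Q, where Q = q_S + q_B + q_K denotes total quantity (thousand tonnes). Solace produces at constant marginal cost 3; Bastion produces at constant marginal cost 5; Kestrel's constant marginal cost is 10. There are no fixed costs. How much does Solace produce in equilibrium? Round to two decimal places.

Solace's profit: π_S = (61 - 4Q)q_S - (3q_S). Setting ∂π_S/∂q_S = 0: 58 - 8q_S - 4(q_B + q_K) = 0.
Bastion's first-order condition: 56 - 8q_B - 4(q_S + q_K) = 0.
Kestrel's first-order condition: 51 - 8q_K - 4(q_S + q_B) = 0.
Adding the 3 conditions: 165 − 8Q − 8Q = 0, i.e. Q = 165/16.
Back-substituting: q_S = (58 − 165/4)/4 = 67/16, q_B = (56 − 165/4)/4 = 59/16, q_K = (51 − 165/4)/4 = 39/16.

4.19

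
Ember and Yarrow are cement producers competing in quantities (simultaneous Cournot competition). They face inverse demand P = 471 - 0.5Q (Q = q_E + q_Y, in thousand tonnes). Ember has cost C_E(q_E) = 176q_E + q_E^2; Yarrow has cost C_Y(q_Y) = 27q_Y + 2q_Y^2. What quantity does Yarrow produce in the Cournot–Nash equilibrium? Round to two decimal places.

Ember's profit: π_E = (471 - 0.5Q)q_E - (176q_E + q_E²). Setting ∂π_E/∂q_E = 0: 295 - 3q_E - (1/2)(q_Y) = 0.
Yarrow's profit: π_Y = (471 - 0.5Q)q_Y - (27q_Y + 2q_Y²). Setting ∂π_Y/∂q_Y = 0: 444 - 5q_Y - (1/2)(q_E) = 0.
So q_E = (295 - (1/2)q_Y)/3 and q_Y = (444 - (1/2)q_E)/5.
Solving the pair: q_E = 84.9492, q_Y = 80.3051.

80.31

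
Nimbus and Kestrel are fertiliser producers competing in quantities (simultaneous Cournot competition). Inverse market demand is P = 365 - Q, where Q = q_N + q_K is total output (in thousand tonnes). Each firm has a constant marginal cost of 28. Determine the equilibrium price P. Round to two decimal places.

140.33

A representative firm's profit is π_i = q_i(365 - Q) - 28q_i.
First-order condition (treating rivals' output as given): 337 - 2q_i - q_j = 0.
By symmetry each firm produces the same amount; substituting q_j = q_i yields q_i = 337/3.
Total output Q = 674/3, so price P = 365 - 674/3 = 421/3.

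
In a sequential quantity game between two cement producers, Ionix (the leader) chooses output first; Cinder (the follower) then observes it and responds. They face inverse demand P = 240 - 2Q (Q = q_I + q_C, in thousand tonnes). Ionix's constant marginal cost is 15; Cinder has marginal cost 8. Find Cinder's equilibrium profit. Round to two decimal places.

1891.13

Solve by backward induction. Given q_I, the follower Cinder maximises π_C = (240 - 2q_I - 2q_C)q_C - 8q_C.
∂π_C/∂q_C = 232 - 2q_I - 4q_C = 0 gives the reaction function q_C = (232 - 2q_I)/4.
The leader anticipates this reaction. Substituting into P = 240 - 2Q gives P = 124 - q_I, so π_I = (124 - q_I)q_I - 15q_I.
Leader FOC: 109 - 2q_I = 0, so q_I = 109/2.
Then q_C = (232 - 2·(109/2))/4 = 123/4.
Price P = 240 - 2·(341/4) = 139/2.
Cinder's profit: (139/2 - 8)·(123/4) = 1891.1250.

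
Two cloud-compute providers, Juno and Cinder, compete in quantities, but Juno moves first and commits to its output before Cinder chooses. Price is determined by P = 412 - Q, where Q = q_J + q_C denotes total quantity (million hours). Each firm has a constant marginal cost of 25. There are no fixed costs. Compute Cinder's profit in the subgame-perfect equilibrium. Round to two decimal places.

Solve by backward induction. Given q_J, the follower Cinder maximises π_C = (412 - q_J - q_C)q_C - 25q_C.
∂π_C/∂q_C = 387 - q_J - 2q_C = 0 gives the reaction function q_C = (387 - q_J)/2.
Juno substitutes q_C(q_J) into its own profit: π_J = q_J(412 - q_J - (387 - q_J)/2) - 25q_J = (437/2 - (1/2)q_J)q_J - 25q_J.
The leader's first-order condition 387/2 - q_J = 0 yields q_J = 387/2.
Then q_C = (387 - 387/2)/2 = 387/4.
Price P = 412 - 1161/4 = 487/4.
Cinder's profit: (487/4 - 25)·(387/4) = 9360.5625.

9360.56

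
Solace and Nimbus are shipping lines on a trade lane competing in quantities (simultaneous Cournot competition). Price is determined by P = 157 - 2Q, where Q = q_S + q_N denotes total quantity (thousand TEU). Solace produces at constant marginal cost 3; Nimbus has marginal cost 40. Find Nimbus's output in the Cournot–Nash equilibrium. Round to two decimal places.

Solace's profit: π_S = (157 - 2Q)q_S - (3q_S). Setting ∂π_S/∂q_S = 0: 154 - 4q_S - 2(q_N) = 0.
Nimbus's profit: π_N = (157 - 2Q)q_N - (40q_N). Setting ∂π_N/∂q_N = 0: 117 - 4q_N - 2(q_S) = 0.
Best responses: q_S = (154 - 2q_N)/4, q_N = (117 - 2q_S)/4.
Substituting one into the other gives q_S = 191/6 and q_N = 40/3.

13.33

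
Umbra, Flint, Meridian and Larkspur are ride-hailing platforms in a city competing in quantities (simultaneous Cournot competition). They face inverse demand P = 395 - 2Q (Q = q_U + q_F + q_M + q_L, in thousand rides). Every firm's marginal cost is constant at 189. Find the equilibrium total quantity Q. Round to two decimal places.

82.40

A representative firm's profit is π_i = q_i(395 - 2Q) - 189q_i.
First-order condition (treating rivals' output as given): 206 - 4q_i - 2·Σ_{j≠i} q_j = 0.
With identical firms every q_j equals q_i, so Σ_{j≠i} q_j = 3q_i and 206 = 10q_i, giving q_i = 103/5.
Total output Q = 103/5 + 103/5 + 103/5 + 103/5 = 412/5.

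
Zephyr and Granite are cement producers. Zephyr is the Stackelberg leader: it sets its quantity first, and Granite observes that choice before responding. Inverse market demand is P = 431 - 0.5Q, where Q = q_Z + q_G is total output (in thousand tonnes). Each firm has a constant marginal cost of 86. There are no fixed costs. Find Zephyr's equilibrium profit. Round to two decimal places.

Solve by backward induction. Given q_Z, the follower Granite maximises π_G = (431 - (1/2)q_Z - (1/2)q_G)q_G - 86q_G.
Setting the follower's marginal profit to zero, 345 - (1/2)q_Z - q_G = 0, i.e. q_G = (345 - (1/2)q_Z).
The leader anticipates this reaction. Substituting into P = 431 - 0.5Q gives P = 517/2 - (1/4)q_Z, so π_Z = (517/2 - (1/4)q_Z)q_Z - 86q_Z.
The leader's first-order condition 345/2 - (1/2)q_Z = 0 yields q_Z = 345.
Then q_G = (345 - (1/2)·345) = 345/2.
Price P = 431 - (1/2)·(1035/2) = 689/4.
Zephyr's profit: (689/4 - 86)·345 = 29756.2500.

29756.25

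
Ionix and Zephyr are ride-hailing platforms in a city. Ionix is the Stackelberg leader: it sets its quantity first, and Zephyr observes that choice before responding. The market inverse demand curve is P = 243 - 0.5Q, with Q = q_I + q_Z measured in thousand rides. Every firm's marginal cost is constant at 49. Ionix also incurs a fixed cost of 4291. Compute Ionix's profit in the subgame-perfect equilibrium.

Solve by backward induction. Given q_I, the follower Zephyr maximises π_Z = (243 - (1/2)q_I - (1/2)q_Z)q_Z - 49q_Z.
∂π_Z/∂q_Z = 194 - (1/2)q_I - q_Z = 0 gives the reaction function q_Z = (194 - (1/2)q_I).
Ionix substitutes q_Z(q_I) into its own profit: π_I = q_I(243 - (1/2)q_I - (194 - (1/2)q_I)/2) - 49q_I = (146 - (1/4)q_I)q_I - 49q_I.
The leader's first-order condition 97 - (1/2)q_I = 0 yields q_I = 194.
Then q_Z = (194 - (1/2)·194) = 97.
Price P = 243 - (1/2)·291 = 195/2.
Ionix's profit: (195/2 - 49)·194 - 4291 = 5118.

5118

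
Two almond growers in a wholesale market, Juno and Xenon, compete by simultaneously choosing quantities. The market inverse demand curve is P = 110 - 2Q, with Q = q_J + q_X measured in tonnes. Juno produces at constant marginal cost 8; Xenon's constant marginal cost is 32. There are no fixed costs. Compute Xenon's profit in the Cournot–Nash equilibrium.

Juno's profit: π_J = (110 - 2Q)q_J - (8q_J). Setting ∂π_J/∂q_J = 0: 102 - 4q_J - 2(q_X) = 0.
Xenon's profit: π_X = (110 - 2Q)q_X - (32q_X). Setting ∂π_X/∂q_X = 0: 78 - 4q_X - 2(q_J) = 0.
So q_J = (102 - 2q_X)/4 and q_X = (78 - 2q_J)/4.
Substituting one into the other gives q_J = 21 and q_X = 9.
Price P = 110 - 2·30 = 50.
Xenon's profit: (50 - 32)·9 = 162.

162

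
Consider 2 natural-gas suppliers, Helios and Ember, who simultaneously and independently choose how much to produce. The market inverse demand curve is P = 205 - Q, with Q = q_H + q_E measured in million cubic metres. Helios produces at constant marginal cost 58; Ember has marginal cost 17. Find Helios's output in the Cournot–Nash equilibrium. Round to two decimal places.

Helios's profit: π_H = (205 - Q)q_H - (58q_H). Setting ∂π_H/∂q_H = 0: 147 - 2q_H - (q_E) = 0.
Ember's first-order condition: 188 - 2q_E - (q_H) = 0.
Best responses: q_H = (147 - q_E)/2, q_E = (188 - q_H)/2.
Solving the pair: q_H = 106/3, q_E = 229/3.

35.33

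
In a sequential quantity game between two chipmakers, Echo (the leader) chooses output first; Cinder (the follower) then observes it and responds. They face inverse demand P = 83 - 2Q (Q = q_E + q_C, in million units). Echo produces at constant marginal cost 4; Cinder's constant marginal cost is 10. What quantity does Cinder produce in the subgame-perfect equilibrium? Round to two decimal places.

7.63

The follower Cinder best-responds to any q_E: π_C = (83 - 2Q)q_C - 10q_C.
∂π_C/∂q_C = 73 - 2q_E - 4q_C = 0 gives the reaction function q_C = (73 - 2q_E)/4.
Echo substitutes q_C(q_E) into its own profit: π_E = q_E(83 - 2q_E - (73 - 2q_E)/2) - 4q_E = (93/2 - q_E)q_E - 4q_E.
Maximising: ∂π_E/∂q_E = 85/2 - 2q_E = 0, giving q_E = 85/4.
Then q_C = (73 - 2·(85/4))/4 = 61/8.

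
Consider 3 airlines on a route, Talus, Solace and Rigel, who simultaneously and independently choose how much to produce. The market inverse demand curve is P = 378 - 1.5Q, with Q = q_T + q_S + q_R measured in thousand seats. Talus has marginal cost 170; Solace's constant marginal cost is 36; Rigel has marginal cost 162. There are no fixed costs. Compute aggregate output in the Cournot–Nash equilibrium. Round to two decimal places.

Talus's profit: π_T = (378 - 1.5Q)q_T - (170q_T). Setting ∂π_T/∂q_T = 0: 208 - 3q_T - (3/2)(q_S + q_R) = 0.
Solace's first-order condition: 342 - 3q_S - (3/2)(q_T + q_R) = 0.
Rigel's first-order condition: 216 - 3q_R - (3/2)(q_T + q_S) = 0.
Adding the 3 first-order conditions: 766 − 6Q = 0, so Q = 383/3.
Back-substituting: q_T = (208 − 383/2)/(3/2) = 11, q_S = (342 − 383/2)/(3/2) = 301/3, q_R = (216 − 383/2)/(3/2) = 49/3.
Total output Q = 11 + 301/3 + 49/3 = 383/3.

127.67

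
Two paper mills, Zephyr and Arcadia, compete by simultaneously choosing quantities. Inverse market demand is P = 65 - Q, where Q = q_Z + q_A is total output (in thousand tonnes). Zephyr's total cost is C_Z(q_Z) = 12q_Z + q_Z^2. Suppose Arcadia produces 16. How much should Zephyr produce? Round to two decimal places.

With the rival's output fixed at 16, Zephyr's profit is π_Z = (65 - 16 - q_Z)q_Z - (12q_Z + q_Z²) = (49 - q_Z)q_Z - (12q_Z + q_Z²).
∂π_Z/∂q_Z = 37 - 4q_Z = 0, so q_Z = 37/4.

9.25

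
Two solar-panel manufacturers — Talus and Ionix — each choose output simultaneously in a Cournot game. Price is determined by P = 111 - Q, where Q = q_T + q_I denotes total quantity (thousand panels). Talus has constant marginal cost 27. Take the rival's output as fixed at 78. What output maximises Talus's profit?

With the rival's output fixed at 78, Talus's profit is π_T = (111 - 78 - q_T)q_T - (27q_T) = (33 - q_T)q_T - (27q_T).
∂π_T/∂q_T = 6 - 2q_T = 0, so q_T = 3.

3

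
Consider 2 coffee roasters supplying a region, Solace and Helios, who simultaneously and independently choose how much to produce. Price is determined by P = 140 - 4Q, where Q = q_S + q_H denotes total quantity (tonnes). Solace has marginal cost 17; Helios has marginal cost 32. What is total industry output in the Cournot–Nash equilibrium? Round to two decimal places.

Solace's profit: π_S = (140 - 4Q)q_S - (17q_S). Setting ∂π_S/∂q_S = 0: 123 - 8q_S - 4(q_H) = 0.
Helios's profit: π_H = (140 - 4Q)q_H - (32q_H). Setting ∂π_H/∂q_H = 0: 108 - 8q_H - 4(q_S) = 0.
So q_S = (123 - 4q_H)/8 and q_H = (108 - 4q_S)/8.
Substituting one into the other gives q_S = 23/2 and q_H = 31/4.
Total output Q = 23/2 + 31/4 = 77/4.

19.25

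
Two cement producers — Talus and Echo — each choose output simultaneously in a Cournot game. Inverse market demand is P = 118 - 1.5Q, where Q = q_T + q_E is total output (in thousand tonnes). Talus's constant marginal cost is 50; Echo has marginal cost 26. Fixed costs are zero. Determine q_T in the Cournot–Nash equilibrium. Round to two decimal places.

9.78

Talus's profit: π_T = (118 - 1.5Q)q_T - (50q_T). Setting ∂π_T/∂q_T = 0: 68 - 3q_T - (3/2)(q_E) = 0.
Echo's profit: π_E = (118 - 1.5Q)q_E - (26q_E). Setting ∂π_E/∂q_E = 0: 92 - 3q_E - (3/2)(q_T) = 0.
So q_T = (68 - (3/2)q_E)/3 and q_E = (92 - (3/2)q_T)/3.
Solving the pair: q_T = 88/9, q_E = 232/9.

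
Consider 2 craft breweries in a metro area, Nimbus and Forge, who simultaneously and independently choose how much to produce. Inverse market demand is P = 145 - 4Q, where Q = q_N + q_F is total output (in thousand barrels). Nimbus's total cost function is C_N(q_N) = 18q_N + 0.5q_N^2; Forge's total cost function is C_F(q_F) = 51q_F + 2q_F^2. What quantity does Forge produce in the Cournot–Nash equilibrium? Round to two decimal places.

3.67

Nimbus's profit: π_N = (145 - 4Q)q_N - (18q_N + (1/2)q_N²). Setting ∂π_N/∂q_N = 0: 127 - 9q_N - 4(q_F) = 0.
Forge's first-order condition: 94 - 12q_F - 4(q_N) = 0.
Rearranging gives the reaction functions q_N = (127 - 4q_F)/9 and q_F = (94 - 4q_N)/12.
Solving the pair: q_N = 287/23, q_F = 169/46.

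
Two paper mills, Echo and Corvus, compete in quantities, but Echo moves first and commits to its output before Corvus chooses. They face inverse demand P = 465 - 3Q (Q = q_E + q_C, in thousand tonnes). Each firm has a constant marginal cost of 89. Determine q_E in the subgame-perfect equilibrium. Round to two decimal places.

62.67

The follower Corvus best-responds to any q_E: π_C = (465 - 3Q)q_C - 89q_C.
Follower FOC: 376 - 3q_E - 6q_C = 0, so q_C(q_E) = (376 - 3q_E)/6.
Echo substitutes q_C(q_E) into its own profit: π_E = q_E(465 - 3q_E - (376 - 3q_E)/2) - 89q_E = (277 - (3/2)q_E)q_E - 89q_E.
The leader's first-order condition 188 - 3q_E = 0 yields q_E = 188/3.
Then q_C = (376 - 3·(188/3))/6 = 94/3.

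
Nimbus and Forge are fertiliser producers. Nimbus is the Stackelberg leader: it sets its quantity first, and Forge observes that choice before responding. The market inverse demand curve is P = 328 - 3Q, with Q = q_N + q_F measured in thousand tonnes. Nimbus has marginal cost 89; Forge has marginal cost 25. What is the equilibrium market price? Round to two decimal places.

The follower Forge best-responds to any q_N: π_F = (328 - 3Q)q_F - 25q_F.
∂π_F/∂q_F = 303 - 3q_N - 6q_F = 0 gives the reaction function q_F = (303 - 3q_N)/6.
The leader anticipates this reaction. Substituting into P = 328 - 3Q gives P = 353/2 - (3/2)q_N, so π_N = (353/2 - (3/2)q_N)q_N - 89q_N.
The leader's first-order condition 175/2 - 3q_N = 0 yields q_N = 175/6.
Then q_F = (303 - 3·(175/6))/6 = 431/12.
Total output Q = 781/12, so price P = 328 - 3·(781/12) = 531/4.

132.75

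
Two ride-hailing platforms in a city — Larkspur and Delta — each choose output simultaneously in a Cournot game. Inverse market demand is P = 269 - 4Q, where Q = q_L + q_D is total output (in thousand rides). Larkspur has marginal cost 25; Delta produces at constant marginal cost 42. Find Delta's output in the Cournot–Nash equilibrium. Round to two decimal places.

17.50

Larkspur's profit: π_L = (269 - 4Q)q_L - (25q_L). Setting ∂π_L/∂q_L = 0: 244 - 8q_L - 4(q_D) = 0.
Delta's profit: π_D = (269 - 4Q)q_D - (42q_D). Setting ∂π_D/∂q_D = 0: 227 - 8q_D - 4(q_L) = 0.
So q_L = (244 - 4q_D)/8 and q_D = (227 - 4q_L)/8.
Solving the pair: q_L = 87/4, q_D = 35/2.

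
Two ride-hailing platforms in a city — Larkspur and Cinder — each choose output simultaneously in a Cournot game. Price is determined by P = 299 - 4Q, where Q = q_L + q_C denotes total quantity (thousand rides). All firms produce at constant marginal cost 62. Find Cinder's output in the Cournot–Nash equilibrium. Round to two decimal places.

A representative firm's profit is π_i = q_i(299 - 4Q) - 62q_i.
First-order condition (treating rivals' output as given): 237 - 8q_i - 4q_j = 0.
By symmetry each firm produces the same amount; substituting q_j = q_i yields q_i = 237/12 = 79/4.

19.75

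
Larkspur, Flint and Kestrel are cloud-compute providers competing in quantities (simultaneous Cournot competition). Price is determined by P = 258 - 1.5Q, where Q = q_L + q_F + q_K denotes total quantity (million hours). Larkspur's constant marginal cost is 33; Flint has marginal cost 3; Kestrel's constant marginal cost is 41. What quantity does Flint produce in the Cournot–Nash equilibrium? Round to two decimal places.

53.83

Larkspur's profit: π_L = (258 - 1.5Q)q_L - (33q_L). Setting ∂π_L/∂q_L = 0: 225 - 3q_L - (3/2)(q_F + q_K) = 0.
Flint's first-order condition: 255 - 3q_F - (3/2)(q_L + q_K) = 0.
Kestrel's first-order condition: 217 - 3q_K - (3/2)(q_L + q_F) = 0.
Adding the 3 first-order conditions: 697 − 6Q = 0, so Q = 697/6.
Back-substituting: q_L = (225 − 697/4)/(3/2) = 203/6, q_F = (255 − 697/4)/(3/2) = 323/6, q_K = (217 − 697/4)/(3/2) = 57/2.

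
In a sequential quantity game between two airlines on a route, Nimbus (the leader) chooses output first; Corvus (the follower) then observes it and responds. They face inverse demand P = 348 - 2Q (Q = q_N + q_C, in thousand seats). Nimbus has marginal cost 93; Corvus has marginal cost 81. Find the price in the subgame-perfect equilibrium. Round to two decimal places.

153.75

Solve by backward induction. Given q_N, the follower Corvus maximises π_C = (348 - 2q_N - 2q_C)q_C - 81q_C.
Setting the follower's marginal profit to zero, 267 - 2q_N - 4q_C = 0, i.e. q_C = (267 - 2q_N)/4.
The leader anticipates this reaction. Substituting into P = 348 - 2Q gives P = 429/2 - q_N, so π_N = (429/2 - q_N)q_N - 93q_N.
Maximising: ∂π_N/∂q_N = 243/2 - 2q_N = 0, giving q_N = 243/4.
Then q_C = (267 - 2·(243/4))/4 = 291/8.
Total output Q = 777/8, so price P = 348 - 2·(777/8) = 615/4.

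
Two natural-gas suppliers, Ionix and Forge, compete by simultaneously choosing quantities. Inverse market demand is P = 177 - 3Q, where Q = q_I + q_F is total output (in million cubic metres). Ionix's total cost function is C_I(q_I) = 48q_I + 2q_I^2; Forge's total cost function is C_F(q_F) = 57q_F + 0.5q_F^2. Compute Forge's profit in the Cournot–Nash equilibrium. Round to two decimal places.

Ionix's profit: π_I = (177 - 3Q)q_I - (48q_I + 2q_I²). Setting ∂π_I/∂q_I = 0: 129 - 10q_I - 3(q_F) = 0.
Forge's first-order condition: 120 - 7q_F - 3(q_I) = 0.
So q_I = (129 - 3q_F)/10 and q_F = (120 - 3q_I)/7.
Solving the pair: q_I = 543/61, q_F = 813/61.
Price P = 177 - 3·(1356/61) = 110.3115.
Forge's profit: 110.3115·(813/61) - 57·(813/61) - (1/2)(813/61)² = 621.7123.

621.71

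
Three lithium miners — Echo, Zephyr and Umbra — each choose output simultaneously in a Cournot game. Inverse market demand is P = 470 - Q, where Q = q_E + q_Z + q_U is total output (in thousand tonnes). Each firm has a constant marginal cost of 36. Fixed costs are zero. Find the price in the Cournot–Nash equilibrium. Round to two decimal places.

A representative firm's profit is π_i = q_i(470 - Q) - 36q_i.
Setting ∂π_i/∂q_i = 0 with rivals' quantities fixed: 434 - 2q_i - Σ_{j≠i} q_j = 0.
By symmetry each firm produces the same amount; substituting Σ_{j≠i} q_j = 2q_i yields q_i = 434/4 = 217/2.
Total output Q = 651/2, so price P = 470 - 651/2 = 289/2.

144.50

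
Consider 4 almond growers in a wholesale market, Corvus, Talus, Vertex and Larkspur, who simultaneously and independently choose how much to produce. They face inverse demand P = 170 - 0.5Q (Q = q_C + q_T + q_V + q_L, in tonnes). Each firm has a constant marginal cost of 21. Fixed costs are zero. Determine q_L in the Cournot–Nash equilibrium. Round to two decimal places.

Each firm earns π_i = (170 - 0.5Q)q_i - 21q_i.
Setting ∂π_i/∂q_i = 0 with rivals' quantities fixed: 149 - q_i - (1/2)·Σ_{j≠i} q_j = 0.
With identical firms every q_j equals q_i, so Σ_{j≠i} q_j = 3q_i and 149 = (5/2)q_i, giving q_i = 298/5.

59.60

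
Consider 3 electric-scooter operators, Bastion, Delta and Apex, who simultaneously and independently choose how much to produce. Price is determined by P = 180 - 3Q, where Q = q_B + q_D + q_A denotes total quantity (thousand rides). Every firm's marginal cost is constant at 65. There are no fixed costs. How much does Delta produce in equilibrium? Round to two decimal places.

A representative firm's profit is π_i = q_i(180 - 3Q) - 65q_i.
First-order condition (treating rivals' output as given): 115 - 6q_i - 3·Σ_{j≠i} q_j = 0.
With identical firms every q_j equals q_i, so Σ_{j≠i} q_j = 2q_i and 115 = 12q_i, giving q_i = 115/12.

9.58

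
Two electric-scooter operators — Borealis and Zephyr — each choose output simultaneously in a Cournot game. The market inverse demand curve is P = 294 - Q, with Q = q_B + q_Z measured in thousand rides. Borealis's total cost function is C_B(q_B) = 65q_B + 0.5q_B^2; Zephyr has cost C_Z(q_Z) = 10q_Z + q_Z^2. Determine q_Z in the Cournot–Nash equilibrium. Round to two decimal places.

56.64

Borealis's profit: π_B = (294 - Q)q_B - (65q_B + (1/2)q_B²). Setting ∂π_B/∂q_B = 0: 229 - 3q_B - (q_Z) = 0.
Zephyr's profit: π_Z = (294 - Q)q_Z - (10q_Z + q_Z²). Setting ∂π_Z/∂q_Z = 0: 284 - 4q_Z - (q_B) = 0.
So q_B = (229 - q_Z)/3 and q_Z = (284 - q_B)/4.
Substituting one into the other gives q_B = 632/11 and q_Z = 623/11.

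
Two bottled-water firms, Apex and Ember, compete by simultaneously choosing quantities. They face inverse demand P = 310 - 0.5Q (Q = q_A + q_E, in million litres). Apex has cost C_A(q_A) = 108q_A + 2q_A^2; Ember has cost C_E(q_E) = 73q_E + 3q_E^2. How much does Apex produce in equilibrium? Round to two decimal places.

37.28

Apex's profit: π_A = (310 - 0.5Q)q_A - (108q_A + 2q_A²). Setting ∂π_A/∂q_A = 0: 202 - 5q_A - (1/2)(q_E) = 0.
Ember's first-order condition: 237 - 7q_E - (1/2)(q_A) = 0.
Rearranging gives the reaction functions q_A = (202 - (1/2)q_E)/5 and q_E = (237 - (1/2)q_A)/7.
Substituting one into the other gives q_A = 37.2806 and q_E = 31.1942.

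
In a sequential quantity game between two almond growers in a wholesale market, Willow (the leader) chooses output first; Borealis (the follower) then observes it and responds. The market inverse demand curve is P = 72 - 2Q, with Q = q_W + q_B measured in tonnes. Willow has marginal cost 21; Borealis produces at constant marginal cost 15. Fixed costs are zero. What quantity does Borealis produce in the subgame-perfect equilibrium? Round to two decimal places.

8.63

Solve by backward induction. Given q_W, the follower Borealis maximises π_B = (72 - 2q_W - 2q_B)q_B - 15q_B.
Setting the follower's marginal profit to zero, 57 - 2q_W - 4q_B = 0, i.e. q_B = (57 - 2q_W)/4.
The leader anticipates this reaction. Substituting into P = 72 - 2Q gives P = 87/2 - q_W, so π_W = (87/2 - q_W)q_W - 21q_W.
Maximising: ∂π_W/∂q_W = 45/2 - 2q_W = 0, giving q_W = 45/4.
Then q_B = (57 - 2·(45/4))/4 = 69/8.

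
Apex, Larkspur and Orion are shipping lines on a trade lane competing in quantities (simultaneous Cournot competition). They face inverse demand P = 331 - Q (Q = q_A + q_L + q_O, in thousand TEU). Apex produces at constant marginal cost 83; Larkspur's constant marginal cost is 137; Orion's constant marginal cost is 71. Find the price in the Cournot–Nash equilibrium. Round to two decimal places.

155.50

Apex's profit: π_A = (331 - Q)q_A - (83q_A). Setting ∂π_A/∂q_A = 0: 248 - 2q_A - (q_L + q_O) = 0.
Larkspur's profit: π_L = (331 - Q)q_L - (137q_L). Setting ∂π_L/∂q_L = 0: 194 - 2q_L - (q_A + q_O) = 0.
Orion's first-order condition: 260 - 2q_O - (q_A + q_L) = 0.
Adding the 3 first-order conditions: 702 − 4Q = 0, so Q = 351/2.
Back-substituting: q_A = (248 − 351/2) = 145/2, q_L = (194 − 351/2) = 37/2, q_O = (260 − 351/2) = 169/2.
Total output Q = 351/2, so price P = 331 - 351/2 = 311/2.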